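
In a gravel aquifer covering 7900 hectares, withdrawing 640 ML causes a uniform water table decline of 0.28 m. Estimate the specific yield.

Sy ≈ 0.029

A = 7900 hectares = 7.9 × 10^7 m²
ΔV = 640 ML = 6.4 × 10^5 m³
Sy = ΔV / (A × Δh) = 6.4 × 10^5 m³ / (7.9 × 10^7 m² × 0.28 m) = 0.02893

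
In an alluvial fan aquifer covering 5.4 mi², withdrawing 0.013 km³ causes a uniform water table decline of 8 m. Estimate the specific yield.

Sy ≈ 0.12

A = 5.4 mi² = 1.399 × 10^7 m²
ΔV = 0.013 km³ = 1.3 × 10^7 m³
Sy = ΔV / (A × Δh) = 1.3 × 10^7 m³ / (1.399 × 10^7 m² × 8 m) = 0.1162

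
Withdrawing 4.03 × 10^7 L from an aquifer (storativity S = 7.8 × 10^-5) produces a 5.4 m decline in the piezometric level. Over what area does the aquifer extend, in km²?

ΔV = 4.03 × 10^7 L = 40300 m³
A = ΔV / (S × Δh) = 40300 / (7.8 × 10^-5 × 5.4) = 9.568 × 10^7 m²
A = 9.568 × 10^7 m² = 95.68 km²

A ≈ 95.7 km²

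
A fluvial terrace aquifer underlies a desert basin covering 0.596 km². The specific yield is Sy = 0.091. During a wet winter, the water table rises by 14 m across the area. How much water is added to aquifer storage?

ΔV ≈ 7.59 × 10^5 m³

A = 0.596 km² = 5.96 × 10^5 m²
ΔV = Sy × A × Δh = 0.091 × 5.96 × 10^5 m² × 14 m = 7.593 × 10^5 m³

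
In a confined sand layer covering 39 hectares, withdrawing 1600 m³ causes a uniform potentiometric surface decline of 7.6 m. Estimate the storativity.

A = 39 hectares = 3.9 × 10^5 m²
S = ΔV / (A × Δh) = 1600 m³ / (3.9 × 10^5 m² × 7.6 m) = 5.398 × 10^-4

S ≈ 5.4 × 10^-4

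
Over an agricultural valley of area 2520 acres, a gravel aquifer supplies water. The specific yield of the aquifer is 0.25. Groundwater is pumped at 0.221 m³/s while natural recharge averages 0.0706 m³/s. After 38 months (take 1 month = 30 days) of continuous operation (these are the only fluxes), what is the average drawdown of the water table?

A = 2520 acres = 1.02 × 10^7 m²
Net abstraction = 0.221 − 0.0706 = 0.1504 m³/s
Q_net = 0.1504 m³/s = 12990 m³/d
t = 38 months = 1140 d
ΔV = Q × t = 12990 m³/d × 1140 d = 1.481 × 10^7 m³
Δh = ΔV / (Sy × A) = 1.481 × 10^7 / (0.25 × 1.02 × 10^7) = 5.81 m

Δh ≈ 5.81 m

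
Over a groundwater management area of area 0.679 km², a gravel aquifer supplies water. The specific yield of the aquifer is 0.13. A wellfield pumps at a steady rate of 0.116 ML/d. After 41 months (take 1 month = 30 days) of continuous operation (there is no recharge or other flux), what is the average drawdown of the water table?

A = 0.679 km² = 6.79 × 10^5 m²
Q = 0.116 ML/d = 116 m³/d
t = 41 months = 1230 d
ΔV = Q × t = 116 m³/d × 1230 d = 1.427 × 10^5 m³
Δh = ΔV / (Sy × A) = 1.427 × 10^5 / (0.13 × 6.79 × 10^5) = 1.616 m

Δh ≈ 1.62 m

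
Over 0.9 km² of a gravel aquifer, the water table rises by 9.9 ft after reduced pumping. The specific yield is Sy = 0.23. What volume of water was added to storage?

ΔV ≈ 6.25 × 10^5 m³

A = 0.9 km² = 9 × 10^5 m²
Δh = 9.9 ft = 3.018 m
ΔV = Sy × A × Δh = 0.23 × 9 × 10^5 m² × 3.018 m = 6.246 × 10^5 m³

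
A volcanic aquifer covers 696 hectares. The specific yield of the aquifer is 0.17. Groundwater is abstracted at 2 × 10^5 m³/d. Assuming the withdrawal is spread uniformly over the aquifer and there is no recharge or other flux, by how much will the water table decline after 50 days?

A = 696 hectares = 6.96 × 10^6 m²
ΔV = Q × t = 2 × 10^5 m³/d × 50 d = 1 × 10^7 m³
Δh = ΔV / (Sy × A) = 1 × 10^7 / (0.17 × 6.96 × 10^6) = 8.452 m

Δh ≈ 8.45 m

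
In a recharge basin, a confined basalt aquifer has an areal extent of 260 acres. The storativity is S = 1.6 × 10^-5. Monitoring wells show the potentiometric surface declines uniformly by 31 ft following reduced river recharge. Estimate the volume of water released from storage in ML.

A = 260 acres = 1.052 × 10^6 m²
Δh = 31 ft = 9.449 m
ΔV = S × A × Δh = 1.6 × 10^-5 × 1.052 × 10^6 m² × 9.449 m = 159.1 m³
ΔV = 159.1 m³ = 0.1591 ML

ΔV ≈ 0.159 ML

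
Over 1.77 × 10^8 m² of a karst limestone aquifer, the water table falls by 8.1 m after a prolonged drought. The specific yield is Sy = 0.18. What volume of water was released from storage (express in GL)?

ΔV = Sy × A × Δh = 0.18 × 1.77 × 10^8 m² × 8.1 m = 2.581 × 10^8 m³
ΔV = 2.581 × 10^8 m³ = 258.1 GL

ΔV ≈ 258 GL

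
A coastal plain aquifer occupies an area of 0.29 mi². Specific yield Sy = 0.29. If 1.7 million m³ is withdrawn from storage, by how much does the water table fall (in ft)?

A = 0.29 mi² = 7.511 × 10^5 m²
ΔV = 1.7 million m³ = 1.7 × 10^6 m³
Δh = ΔV / (Sy × A) = 1.7 × 10^6 m³ / (0.29 × 7.511 × 10^5 m²) = 7.805 m
Δh = 7.805 m = 25.61 ft

Δh ≈ 25.6 ft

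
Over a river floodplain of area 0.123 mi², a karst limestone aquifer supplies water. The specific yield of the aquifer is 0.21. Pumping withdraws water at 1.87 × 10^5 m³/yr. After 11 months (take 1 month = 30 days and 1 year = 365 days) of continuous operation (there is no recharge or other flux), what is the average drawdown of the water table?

A = 0.123 mi² = 3.186 × 10^5 m²
Q = 1.87 × 10^5 m³/yr = 512.3 m³/d
t = 11 months = 330 d
ΔV = Q × t = 512.3 m³/d × 330 d = 1.691 × 10^5 m³
Δh = ΔV / (Sy × A) = 1.691 × 10^5 / (0.21 × 3.186 × 10^5) = 2.527 m

Δh ≈ 2.53 m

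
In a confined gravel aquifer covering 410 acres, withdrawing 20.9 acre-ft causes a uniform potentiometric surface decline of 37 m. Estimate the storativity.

A = 410 acres = 1.659 × 10^6 m²
ΔV = 20.9 acre-ft = 25780 m³
S = ΔV / (A × Δh) = 25780 m³ / (1.659 × 10^6 m² × 37 m) = 4.199 × 10^-4

S ≈ 4.2 × 10^-4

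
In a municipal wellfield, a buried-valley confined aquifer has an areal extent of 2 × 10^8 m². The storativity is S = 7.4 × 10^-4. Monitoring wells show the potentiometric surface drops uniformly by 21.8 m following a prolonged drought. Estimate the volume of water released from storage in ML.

ΔV ≈ 3230 ML

ΔV = S × A × Δh = 7.4 × 10^-4 × 2 × 10^8 m² × 21.8 m = 3.226 × 10^6 m³
ΔV = 3.226 × 10^6 m³ = 3226 ML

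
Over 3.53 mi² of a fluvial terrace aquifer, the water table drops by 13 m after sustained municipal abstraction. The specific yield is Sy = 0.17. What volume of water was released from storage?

ΔV ≈ 2.02 × 10^7 m³

A = 3.53 mi² = 9.143 × 10^6 m²
ΔV = Sy × A × Δh = 0.17 × 9.143 × 10^6 m² × 13 m = 2.021 × 10^7 m³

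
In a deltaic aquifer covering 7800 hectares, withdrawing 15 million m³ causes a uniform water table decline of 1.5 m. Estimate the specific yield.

Sy ≈ 0.13

A = 7800 hectares = 7.8 × 10^7 m²
ΔV = 15 million m³ = 1.5 × 10^7 m³
Sy = ΔV / (A × Δh) = 1.5 × 10^7 m³ / (7.8 × 10^7 m² × 1.5 m) = 0.1282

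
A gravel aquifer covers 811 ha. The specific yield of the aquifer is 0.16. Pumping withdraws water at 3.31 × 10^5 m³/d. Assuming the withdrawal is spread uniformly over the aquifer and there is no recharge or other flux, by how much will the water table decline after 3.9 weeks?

Δh ≈ 6.96 m

A = 811 ha = 8.11 × 10^6 m²
t = 3.9 weeks = 27.3 d
ΔV = Q × t = 3.31 × 10^5 m³/d × 27.3 d = 9.036 × 10^6 m³
Δh = ΔV / (Sy × A) = 9.036 × 10^6 / (0.16 × 8.11 × 10^6) = 6.964 m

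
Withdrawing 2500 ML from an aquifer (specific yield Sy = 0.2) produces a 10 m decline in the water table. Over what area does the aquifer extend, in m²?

A ≈ 1.25 × 10^6 m²

ΔV = 2500 ML = 2.5 × 10^6 m³
A = ΔV / (Sy × Δh) = 2.5 × 10^6 / (0.2 × 10) = 1.25 × 10^6 m²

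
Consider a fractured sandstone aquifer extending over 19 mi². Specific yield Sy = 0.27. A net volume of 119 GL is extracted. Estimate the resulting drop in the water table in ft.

Δh ≈ 29.4 ft

A = 19 mi² = 4.921 × 10^7 m²
ΔV = 119 GL = 1.19 × 10^8 m³
Δh = ΔV / (Sy × A) = 1.19 × 10^8 m³ / (0.27 × 4.921 × 10^7 m²) = 8.956 m
Δh = 8.956 m = 29.38 ft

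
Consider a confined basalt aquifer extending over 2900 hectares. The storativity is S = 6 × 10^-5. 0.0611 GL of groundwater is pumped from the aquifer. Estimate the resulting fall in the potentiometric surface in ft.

A = 2900 hectares = 2.9 × 10^7 m²
ΔV = 0.0611 GL = 61100 m³
Δh = ΔV / (S × A) = 61100 m³ / (6 × 10^-5 × 2.9 × 10^7 m²) = 35.11 m
Δh = 35.11 m = 115.2 ft

Δh ≈ 115 ft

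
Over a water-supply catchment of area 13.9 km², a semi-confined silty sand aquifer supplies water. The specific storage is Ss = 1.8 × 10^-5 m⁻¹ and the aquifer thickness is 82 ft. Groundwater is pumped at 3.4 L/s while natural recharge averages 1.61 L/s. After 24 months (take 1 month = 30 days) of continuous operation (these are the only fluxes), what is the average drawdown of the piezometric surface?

b = 82 ft = 24.99 m
S = Ss × b = 1.8 × 10^-5 m⁻¹ × 24.99 m = 4.499 × 10^-4
A = 13.9 km² = 1.39 × 10^7 m²
Net abstraction = 3.4 − 1.61 = 1.79 L/s
Q_net = 1.79 L/s = 154.7 m³/d
t = 24 months = 720 d
ΔV = Q × t = 154.7 m³/d × 720 d = 1.114 × 10^5 m³
Δh = ΔV / (S × A) = 1.114 × 10^5 / (4.499 × 10^-4 × 1.39 × 10^7) = 17.81 m

Δh ≈ 17.8 m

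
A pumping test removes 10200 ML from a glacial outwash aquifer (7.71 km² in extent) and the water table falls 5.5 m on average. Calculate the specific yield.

Sy ≈ 0.24

A = 7.71 km² = 7.71 × 10^6 m²
ΔV = 10200 ML = 1.02 × 10^7 m³
Sy = ΔV / (A × Δh) = 1.02 × 10^7 m³ / (7.71 × 10^6 m² × 5.5 m) = 0.2405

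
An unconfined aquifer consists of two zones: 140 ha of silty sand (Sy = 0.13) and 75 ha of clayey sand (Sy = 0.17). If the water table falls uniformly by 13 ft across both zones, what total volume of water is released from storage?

A₁ = 140 ha = 1.4 × 10^6 m²; A₂ = 75 ha = 7.5 × 10^5 m²
Δh = 13 ft = 3.962 m
ΔV₁ = 0.13 × 1.4 × 10^6 × 3.962 = 7.212 × 10^5 m³
ΔV₂ = 0.17 × 7.5 × 10^5 × 3.962 = 5.052 × 10^5 m³
ΔV = ΔV₁ + ΔV₂ = 1.226 × 10^6 m³

ΔV ≈ 1.23 × 10^6 m³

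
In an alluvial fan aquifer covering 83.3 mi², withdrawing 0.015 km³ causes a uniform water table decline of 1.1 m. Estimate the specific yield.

Sy ≈ 0.063

A = 83.3 mi² = 2.157 × 10^8 m²
ΔV = 0.015 km³ = 1.5 × 10^7 m³
Sy = ΔV / (A × Δh) = 1.5 × 10^7 m³ / (2.157 × 10^8 m² × 1.1 m) = 0.06321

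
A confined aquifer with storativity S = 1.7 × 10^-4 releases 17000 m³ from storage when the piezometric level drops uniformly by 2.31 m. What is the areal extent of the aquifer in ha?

A ≈ 4330 ha

A = ΔV / (S × Δh) = 17000 / (1.7 × 10^-4 × 2.31) = 4.329 × 10^7 m²
A = 4.329 × 10^7 m² = 4329 ha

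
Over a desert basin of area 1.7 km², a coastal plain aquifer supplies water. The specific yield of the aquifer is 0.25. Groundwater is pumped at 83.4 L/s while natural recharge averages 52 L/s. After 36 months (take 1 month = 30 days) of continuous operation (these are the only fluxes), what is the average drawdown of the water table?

Δh ≈ 6.89 m

A = 1.7 km² = 1.7 × 10^6 m²
Net abstraction = 83.4 − 52 = 31.4 L/s
Q_net = 31.4 L/s = 2713 m³/d
t = 36 months = 1080 d
ΔV = Q × t = 2713 m³/d × 1080 d = 2.93 × 10^6 m³
Δh = ΔV / (Sy × A) = 2.93 × 10^6 / (0.25 × 1.7 × 10^6) = 6.894 m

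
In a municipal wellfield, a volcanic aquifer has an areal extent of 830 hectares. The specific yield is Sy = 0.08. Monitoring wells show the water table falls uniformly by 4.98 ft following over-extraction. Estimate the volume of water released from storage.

ΔV ≈ 1.01 × 10^6 m³

A = 830 hectares = 8.3 × 10^6 m²
Δh = 4.98 ft = 1.518 m
ΔV = Sy × A × Δh = 0.08 × 8.3 × 10^6 m² × 1.518 m = 1.008 × 10^6 m³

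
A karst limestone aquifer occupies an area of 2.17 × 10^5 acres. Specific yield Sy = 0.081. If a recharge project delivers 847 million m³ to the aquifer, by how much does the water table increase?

Δh ≈ 11.9 m

A = 2.17 × 10^5 acres = 8.782 × 10^8 m²
ΔV = 847 million m³ = 8.47 × 10^8 m³
Δh = ΔV / (Sy × A) = 8.47 × 10^8 m³ / (0.081 × 8.782 × 10^8 m²) = 11.91 m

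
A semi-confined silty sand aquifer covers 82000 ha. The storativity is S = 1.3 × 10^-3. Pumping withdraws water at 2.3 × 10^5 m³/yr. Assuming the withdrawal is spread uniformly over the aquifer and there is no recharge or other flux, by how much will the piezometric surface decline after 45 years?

A = 82000 ha = 8.2 × 10^8 m²
Q = 2.3 × 10^5 m³/yr = 630.1 m³/d
t = 45 years = 16420 d
ΔV = Q × t = 630.1 m³/d × 16420 d = 1.035 × 10^7 m³
Δh = ΔV / (S × A) = 1.035 × 10^7 / (0.0013 × 8.2 × 10^8) = 9.709 m

Δh ≈ 9.71 m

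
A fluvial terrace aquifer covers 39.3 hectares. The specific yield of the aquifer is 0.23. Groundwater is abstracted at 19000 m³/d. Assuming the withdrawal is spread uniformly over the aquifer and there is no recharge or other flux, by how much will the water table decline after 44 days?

Δh ≈ 9.25 m

A = 39.3 hectares = 3.93 × 10^5 m²
ΔV = Q × t = 19000 m³/d × 44 d = 8.36 × 10^5 m³
Δh = ΔV / (Sy × A) = 8.36 × 10^5 / (0.23 × 3.93 × 10^5) = 9.249 m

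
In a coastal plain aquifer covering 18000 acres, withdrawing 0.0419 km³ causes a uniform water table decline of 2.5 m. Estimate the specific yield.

Sy ≈ 0.23

A = 18000 acres = 7.284 × 10^7 m²
ΔV = 0.0419 km³ = 4.19 × 10^7 m³
Sy = ΔV / (A × Δh) = 4.19 × 10^7 m³ / (7.284 × 10^7 m² × 2.5 m) = 0.2301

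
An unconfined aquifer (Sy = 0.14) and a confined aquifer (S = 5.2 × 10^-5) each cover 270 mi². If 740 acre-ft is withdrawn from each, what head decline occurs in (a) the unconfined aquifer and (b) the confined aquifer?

Δh_u ≈ 0.00932 m; Δh_c ≈ 25.1 m

A = 270 mi² = 6.993 × 10^8 m²
ΔV = 740 acre-ft = 9.128 × 10^5 m³
Unconfined: Δh_u = ΔV/(Sy·A) = 9.128 × 10^5/(0.14 × 6.993 × 10^8) = 0.009323 m
Confined: Δh_c = ΔV/(S·A) = 9.128 × 10^5/(5.2 × 10^-5 × 6.993 × 10^8) = 25.1 m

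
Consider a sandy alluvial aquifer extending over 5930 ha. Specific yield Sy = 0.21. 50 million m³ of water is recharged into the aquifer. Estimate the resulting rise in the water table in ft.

Δh ≈ 13.2 ft

A = 5930 ha = 5.93 × 10^7 m²
ΔV = 50 million m³ = 5 × 10^7 m³
Δh = ΔV / (Sy × A) = 5 × 10^7 m³ / (0.21 × 5.93 × 10^7 m²) = 4.015 m
Δh = 4.015 m = 13.17 ft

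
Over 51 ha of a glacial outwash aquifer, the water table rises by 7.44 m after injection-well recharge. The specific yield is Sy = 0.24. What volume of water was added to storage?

A = 51 ha = 5.1 × 10^5 m²
ΔV = Sy × A × Δh = 0.24 × 5.1 × 10^5 m² × 7.44 m = 9.107 × 10^5 m³

ΔV ≈ 9.11 × 10^5 m³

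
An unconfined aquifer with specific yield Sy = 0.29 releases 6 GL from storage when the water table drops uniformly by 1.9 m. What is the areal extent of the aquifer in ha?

ΔV = 6 GL = 6 × 10^6 m³
A = ΔV / (Sy × Δh) = 6 × 10^6 / (0.29 × 1.9) = 1.089 × 10^7 m²
A = 1.089 × 10^7 m² = 1089 ha

A ≈ 1090 ha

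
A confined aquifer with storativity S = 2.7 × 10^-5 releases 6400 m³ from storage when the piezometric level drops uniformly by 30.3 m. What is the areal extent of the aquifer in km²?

A ≈ 7.82 km²

A = ΔV / (S × Δh) = 6400 / (2.7 × 10^-5 × 30.3) = 7.823 × 10^6 m²
A = 7.823 × 10^6 m² = 7.823 km²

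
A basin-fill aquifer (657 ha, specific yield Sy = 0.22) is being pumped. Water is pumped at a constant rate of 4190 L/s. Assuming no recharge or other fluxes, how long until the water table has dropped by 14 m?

t ≈ 55.9 days

A = 657 ha = 6.57 × 10^6 m²
ΔV = Sy × A × Δh = 0.22 × 6.57 × 10^6 × 14 = 2.024 × 10^7 m³
Q = 4190 L/s = 3.62 × 10^5 m³/d
t = ΔV / Q = 2.024 × 10^7 m³ / 3.62 × 10^5 m³/d = 55.9 d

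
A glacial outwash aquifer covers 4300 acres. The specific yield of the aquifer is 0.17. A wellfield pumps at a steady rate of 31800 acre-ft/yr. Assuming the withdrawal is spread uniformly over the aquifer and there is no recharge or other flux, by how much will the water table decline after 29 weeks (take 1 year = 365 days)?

A = 4300 acres = 1.74 × 10^7 m²
Q = 31800 acre-ft/yr = 1.075 × 10^5 m³/d
t = 29 weeks = 203 d
ΔV = Q × t = 1.075 × 10^5 m³/d × 203 d = 2.182 × 10^7 m³
Δh = ΔV / (Sy × A) = 2.182 × 10^7 / (0.17 × 1.74 × 10^7) = 7.374 m

Δh ≈ 7.37 m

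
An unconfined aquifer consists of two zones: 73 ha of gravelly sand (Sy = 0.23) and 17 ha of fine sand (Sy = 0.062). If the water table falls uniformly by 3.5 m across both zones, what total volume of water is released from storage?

A₁ = 73 ha = 7.3 × 10^5 m²; A₂ = 17 ha = 1.7 × 10^5 m²
ΔV₁ = 0.23 × 7.3 × 10^5 × 3.5 = 5.877 × 10^5 m³
ΔV₂ = 0.062 × 1.7 × 10^5 × 3.5 = 36890 m³
ΔV = ΔV₁ + ΔV₂ = 6.245 × 10^5 m³

ΔV ≈ 6.25 × 10^5 m³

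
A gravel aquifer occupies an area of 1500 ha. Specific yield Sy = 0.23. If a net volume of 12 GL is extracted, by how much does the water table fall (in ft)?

A = 1500 ha = 1.5 × 10^7 m²
ΔV = 12 GL = 1.2 × 10^7 m³
Δh = ΔV / (Sy × A) = 1.2 × 10^7 m³ / (0.23 × 1.5 × 10^7 m²) = 3.478 m
Δh = 3.478 m = 11.41 ft

Δh ≈ 11.4 ft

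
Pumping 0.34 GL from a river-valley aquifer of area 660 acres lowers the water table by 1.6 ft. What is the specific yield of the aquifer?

Sy ≈ 0.26

A = 660 acres = 2.671 × 10^6 m²
Δh = 1.6 ft = 0.4877 m
ΔV = 0.34 GL = 3.4 × 10^5 m³
Sy = ΔV / (A × Δh) = 3.4 × 10^5 m³ / (2.671 × 10^6 m² × 0.4877 m) = 0.261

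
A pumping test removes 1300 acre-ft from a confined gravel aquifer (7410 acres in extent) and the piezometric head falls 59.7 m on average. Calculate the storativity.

S ≈ 9 × 10^-4

A = 7410 acres = 2.999 × 10^7 m²
ΔV = 1300 acre-ft = 1.604 × 10^6 m³
S = ΔV / (A × Δh) = 1.604 × 10^6 m³ / (2.999 × 10^7 m² × 59.7 m) = 8.957 × 10^-4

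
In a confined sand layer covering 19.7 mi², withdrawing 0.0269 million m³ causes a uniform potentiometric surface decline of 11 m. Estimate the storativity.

S ≈ 4.8 × 10^-5

A = 19.7 mi² = 5.102 × 10^7 m²
ΔV = 0.0269 million m³ = 26900 m³
S = ΔV / (A × Δh) = 26900 m³ / (5.102 × 10^7 m² × 11 m) = 4.793 × 10^-5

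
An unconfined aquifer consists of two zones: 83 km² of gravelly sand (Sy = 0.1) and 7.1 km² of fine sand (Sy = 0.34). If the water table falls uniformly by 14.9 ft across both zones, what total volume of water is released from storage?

ΔV ≈ 4.87 × 10^7 m³

A₁ = 83 km² = 8.3 × 10^7 m²; A₂ = 7.1 km² = 7.1 × 10^6 m²
Δh = 14.9 ft = 4.542 m
ΔV₁ = 0.1 × 8.3 × 10^7 × 4.542 = 3.769 × 10^7 m³
ΔV₂ = 0.34 × 7.1 × 10^6 × 4.542 = 1.096 × 10^7 m³
ΔV = ΔV₁ + ΔV₂ = 4.866 × 10^7 m³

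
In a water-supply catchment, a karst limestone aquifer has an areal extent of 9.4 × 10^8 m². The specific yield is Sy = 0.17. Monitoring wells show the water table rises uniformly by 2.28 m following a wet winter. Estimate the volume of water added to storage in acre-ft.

ΔV = Sy × A × Δh = 0.17 × 9.4 × 10^8 m² × 2.28 m = 3.643 × 10^8 m³
ΔV = 3.643 × 10^8 m³ = 2.954 × 10^5 acre-ft

ΔV ≈ 2.95 × 10^5 acre-ft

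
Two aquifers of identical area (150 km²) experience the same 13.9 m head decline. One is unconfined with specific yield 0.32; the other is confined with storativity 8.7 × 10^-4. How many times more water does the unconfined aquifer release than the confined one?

A = 150 km² = 1.5 × 10^8 m²
Unconfined: ΔV_u = Sy × A × Δh = 0.32 × 1.5 × 10^8 × 13.9 = 6.672 × 10^8 m³
Confined: ΔV_c = S × A × Δh = 8.7 × 10^-4 × 1.5 × 10^8 × 13.9 = 1.814 × 10^6 m³
Ratio = ΔV_u / ΔV_c = Sy / S = 0.32 / 8.7 × 10^-4 = 367.8

ΔV_u / ΔV_c ≈ 368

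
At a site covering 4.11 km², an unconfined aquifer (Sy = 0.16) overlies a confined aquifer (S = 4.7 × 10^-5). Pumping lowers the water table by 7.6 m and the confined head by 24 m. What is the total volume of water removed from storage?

ΔV ≈ 5 × 10^6 m³

A = 4.11 km² = 4.11 × 10^6 m²
Unconfined: ΔV_u = Sy × A × Δh_u = 0.16 × 4.11 × 10^6 × 7.6 = 4.998 × 10^6 m³
Confined: ΔV_c = S × A × Δh_c = 4.7 × 10^-5 × 4.11 × 10^6 × 24 = 4636 m³
Total ΔV = 4.998 × 10^6 + 4636 = 5.002 × 10^6 m³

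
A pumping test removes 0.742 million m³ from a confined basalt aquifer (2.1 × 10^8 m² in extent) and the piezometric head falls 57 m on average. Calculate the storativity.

ΔV = 0.742 million m³ = 7.42 × 10^5 m³
S = ΔV / (A × Δh) = 7.42 × 10^5 m³ / (2.1 × 10^8 m² × 57 m) = 6.199 × 10^-5

S ≈ 6.2 × 10^-5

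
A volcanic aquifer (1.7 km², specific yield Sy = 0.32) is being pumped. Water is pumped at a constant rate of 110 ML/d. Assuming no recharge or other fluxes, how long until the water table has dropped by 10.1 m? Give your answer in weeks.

t ≈ 7.14 weeks

A = 1.7 km² = 1.7 × 10^6 m²
ΔV = Sy × A × Δh = 0.32 × 1.7 × 10^6 × 10.1 = 5.494 × 10^6 m³
Q = 110 ML/d = 1.1 × 10^5 m³/d
t = ΔV / Q = 5.494 × 10^6 m³ / 1.1 × 10^5 m³/d = 49.95 d
t = 49.95 d ≈ 7.136 weeks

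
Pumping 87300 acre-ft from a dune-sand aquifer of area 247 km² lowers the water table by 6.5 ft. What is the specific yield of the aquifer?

Sy ≈ 0.22

A = 247 km² = 2.47 × 10^8 m²
Δh = 6.5 ft = 1.981 m
ΔV = 87300 acre-ft = 1.077 × 10^8 m³
Sy = ΔV / (A × Δh) = 1.077 × 10^8 m³ / (2.47 × 10^8 m² × 1.981 m) = 0.2201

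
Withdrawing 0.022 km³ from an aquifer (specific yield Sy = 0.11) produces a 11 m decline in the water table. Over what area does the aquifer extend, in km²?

ΔV = 0.022 km³ = 2.2 × 10^7 m³
A = ΔV / (Sy × Δh) = 2.2 × 10^7 / (0.11 × 11) = 1.818 × 10^7 m²
A = 1.818 × 10^7 m² = 18.18 km²

A ≈ 18.2 km²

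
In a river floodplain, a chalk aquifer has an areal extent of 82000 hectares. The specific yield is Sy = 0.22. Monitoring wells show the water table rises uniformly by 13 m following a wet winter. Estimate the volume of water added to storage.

A = 82000 hectares = 8.2 × 10^8 m²
ΔV = Sy × A × Δh = 0.22 × 8.2 × 10^8 m² × 13 m = 2.345 × 10^9 m³

ΔV ≈ 2.35 × 10^9 m³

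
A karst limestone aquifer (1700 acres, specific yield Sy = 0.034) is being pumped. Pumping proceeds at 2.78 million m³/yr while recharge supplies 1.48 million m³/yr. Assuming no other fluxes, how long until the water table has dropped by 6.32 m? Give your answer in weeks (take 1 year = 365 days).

A = 1700 acres = 6.88 × 10^6 m²
ΔV = Sy × A × Δh = 0.034 × 6.88 × 10^6 × 6.32 = 1.478 × 10^6 m³
Net withdrawal = 2.78 − 1.48 = 1.3 million m³/yr = 3562 m³/d
t = ΔV / Q = 1.478 × 10^6 m³ / 3562 m³/d = 415.1 d
t = 415.1 d ≈ 59.29 weeks

t ≈ 59.3 weeks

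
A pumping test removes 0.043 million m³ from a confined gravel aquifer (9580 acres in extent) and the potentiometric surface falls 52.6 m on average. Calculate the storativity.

A = 9580 acres = 3.877 × 10^7 m²
ΔV = 0.043 million m³ = 43000 m³
S = ΔV / (A × Δh) = 43000 m³ / (3.877 × 10^7 m² × 52.6 m) = 2.109 × 10^-5

S ≈ 2.1 × 10^-5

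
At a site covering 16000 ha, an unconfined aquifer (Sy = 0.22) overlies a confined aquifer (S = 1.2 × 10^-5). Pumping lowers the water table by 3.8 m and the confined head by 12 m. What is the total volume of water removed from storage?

ΔV ≈ 1.34 × 10^8 m³

A = 16000 ha = 1.6 × 10^8 m²
Unconfined: ΔV_u = Sy × A × Δh_u = 0.22 × 1.6 × 10^8 × 3.8 = 1.338 × 10^8 m³
Confined: ΔV_c = S × A × Δh_c = 1.2 × 10^-5 × 1.6 × 10^8 × 12 = 23040 m³
Total ΔV = 1.338 × 10^8 + 23040 = 1.338 × 10^8 m³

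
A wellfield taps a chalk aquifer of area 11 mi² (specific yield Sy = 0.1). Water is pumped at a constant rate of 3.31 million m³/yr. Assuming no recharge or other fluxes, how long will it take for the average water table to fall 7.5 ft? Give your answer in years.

A = 11 mi² = 2.849 × 10^7 m²
Δh = 7.5 ft = 2.286 m
ΔV = Sy × A × Δh = 0.1 × 2.849 × 10^7 × 2.286 = 6.513 × 10^6 m³
Q = 3.31 million m³/yr = 9068 m³/d
t = ΔV / Q = 6.513 × 10^6 m³ / 9068 m³/d = 718.2 d
t = 718.2 d ≈ 1.968 years

t ≈ 1.97 years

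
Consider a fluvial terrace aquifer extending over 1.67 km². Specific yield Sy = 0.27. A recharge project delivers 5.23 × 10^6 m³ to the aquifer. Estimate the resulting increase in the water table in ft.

Δh ≈ 38.1 ft

A = 1.67 km² = 1.67 × 10^6 m²
Δh = ΔV / (Sy × A) = 5.23 × 10^6 m³ / (0.27 × 1.67 × 10^6 m²) = 11.6 m
Δh = 11.6 m = 38.05 ft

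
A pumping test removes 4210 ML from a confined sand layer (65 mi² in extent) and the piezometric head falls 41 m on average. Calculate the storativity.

S ≈ 6.1 × 10^-4

A = 65 mi² = 1.683 × 10^8 m²
ΔV = 4210 ML = 4.21 × 10^6 m³
S = ΔV / (A × Δh) = 4.21 × 10^6 m³ / (1.683 × 10^8 m² × 41 m) = 6.099 × 10^-4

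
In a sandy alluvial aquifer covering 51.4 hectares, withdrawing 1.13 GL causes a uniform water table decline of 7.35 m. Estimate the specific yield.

A = 51.4 hectares = 5.14 × 10^5 m²
ΔV = 1.13 GL = 1.13 × 10^6 m³
Sy = ΔV / (A × Δh) = 1.13 × 10^6 m³ / (5.14 × 10^5 m² × 7.35 m) = 0.2991

Sy ≈ 0.3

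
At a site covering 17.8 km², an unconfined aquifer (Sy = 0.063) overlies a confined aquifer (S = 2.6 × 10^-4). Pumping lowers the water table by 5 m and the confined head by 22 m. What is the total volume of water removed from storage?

ΔV ≈ 5.71 × 10^6 m³

A = 17.8 km² = 1.78 × 10^7 m²
Unconfined: ΔV_u = Sy × A × Δh_u = 0.063 × 1.78 × 10^7 × 5 = 5.607 × 10^6 m³
Confined: ΔV_c = S × A × Δh_c = 2.6 × 10^-4 × 1.78 × 10^7 × 22 = 1.018 × 10^5 m³
Total ΔV = 5.607 × 10^6 + 1.018 × 10^5 = 5.709 × 10^6 m³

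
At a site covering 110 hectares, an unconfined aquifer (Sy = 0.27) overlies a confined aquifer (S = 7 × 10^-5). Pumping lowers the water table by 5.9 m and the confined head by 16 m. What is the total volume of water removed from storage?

A = 110 hectares = 1.1 × 10^6 m²
Unconfined: ΔV_u = Sy × A × Δh_u = 0.27 × 1.1 × 10^6 × 5.9 = 1.752 × 10^6 m³
Confined: ΔV_c = S × A × Δh_c = 7 × 10^-5 × 1.1 × 10^6 × 16 = 1232 m³
Total ΔV = 1.752 × 10^6 + 1232 = 1.754 × 10^6 m³

ΔV ≈ 1.75 × 10^6 m³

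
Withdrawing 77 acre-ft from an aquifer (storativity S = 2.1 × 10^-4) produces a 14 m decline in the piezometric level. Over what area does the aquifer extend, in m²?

A ≈ 3.23 × 10^7 m²

ΔV = 77 acre-ft = 94980 m³
A = ΔV / (S × Δh) = 94980 / (2.1 × 10^-4 × 14) = 3.231 × 10^7 m²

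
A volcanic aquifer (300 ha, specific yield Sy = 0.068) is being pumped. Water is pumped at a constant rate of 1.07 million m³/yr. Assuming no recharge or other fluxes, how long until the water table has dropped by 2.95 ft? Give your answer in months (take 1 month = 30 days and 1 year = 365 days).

t ≈ 2.09 months

A = 300 ha = 3 × 10^6 m²
Δh = 2.95 ft = 0.8992 m
ΔV = Sy × A × Δh = 0.068 × 3 × 10^6 × 0.8992 = 1.834 × 10^5 m³
Q = 1.07 million m³/yr = 2932 m³/d
t = ΔV / Q = 1.834 × 10^5 m³ / 2932 m³/d = 62.57 d
t = 62.57 d ≈ 2.086 months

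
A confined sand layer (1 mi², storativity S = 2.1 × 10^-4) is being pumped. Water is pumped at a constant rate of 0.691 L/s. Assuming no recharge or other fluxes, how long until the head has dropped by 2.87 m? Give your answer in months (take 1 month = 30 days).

t ≈ 0.872 months

A = 1 mi² = 2.59 × 10^6 m²
ΔV = S × A × Δh = 2.1 × 10^-4 × 2.59 × 10^6 × 2.87 = 1561 m³
Q = 0.691 L/s = 59.7 m³/d
t = ΔV / Q = 1561 m³ / 59.7 m³/d = 26.15 d
t = 26.15 d ≈ 0.8715 months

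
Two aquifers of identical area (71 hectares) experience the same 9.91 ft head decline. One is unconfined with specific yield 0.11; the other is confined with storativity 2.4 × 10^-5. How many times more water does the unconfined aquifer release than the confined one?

A = 71 hectares = 7.1 × 10^5 m²
Δh = 9.91 ft = 3.021 m
Unconfined: ΔV_u = Sy × A × Δh = 0.11 × 7.1 × 10^5 × 3.021 = 2.359 × 10^5 m³
Confined: ΔV_c = S × A × Δh = 2.4 × 10^-5 × 7.1 × 10^5 × 3.021 = 51.47 m³
Ratio = ΔV_u / ΔV_c = Sy / S = 0.11 / 2.4 × 10^-5 = 4583

ΔV_u / ΔV_c ≈ 4580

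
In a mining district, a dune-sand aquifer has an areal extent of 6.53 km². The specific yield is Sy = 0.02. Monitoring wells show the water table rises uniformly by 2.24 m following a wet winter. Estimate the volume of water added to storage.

A = 6.53 km² = 6.53 × 10^6 m²
ΔV = Sy × A × Δh = 0.02 × 6.53 × 10^6 m² × 2.24 m = 2.925 × 10^5 m³

ΔV ≈ 2.93 × 10^5 m³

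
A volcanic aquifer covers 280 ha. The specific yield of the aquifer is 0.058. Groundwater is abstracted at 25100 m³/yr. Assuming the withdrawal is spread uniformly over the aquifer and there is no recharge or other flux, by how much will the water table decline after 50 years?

A = 280 ha = 2.8 × 10^6 m²
Q = 25100 m³/yr = 68.77 m³/d
t = 50 years = 18250 d
ΔV = Q × t = 68.77 m³/d × 18250 d = 1.255 × 10^6 m³
Δh = ΔV / (Sy × A) = 1.255 × 10^6 / (0.058 × 2.8 × 10^6) = 7.728 m

Δh ≈ 7.73 m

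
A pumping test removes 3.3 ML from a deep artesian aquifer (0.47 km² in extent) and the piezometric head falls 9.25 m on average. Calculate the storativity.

A = 0.47 km² = 4.7 × 10^5 m²
ΔV = 3.3 ML = 3300 m³
S = ΔV / (A × Δh) = 3300 m³ / (4.7 × 10^5 m² × 9.25 m) = 7.591 × 10^-4

S ≈ 7.6 × 10^-4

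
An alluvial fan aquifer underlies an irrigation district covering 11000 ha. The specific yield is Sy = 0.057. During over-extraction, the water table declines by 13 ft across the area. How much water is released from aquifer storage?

ΔV ≈ 2.48 × 10^7 m³

A = 11000 ha = 1.1 × 10^8 m²
Δh = 13 ft = 3.962 m
ΔV = Sy × A × Δh = 0.057 × 1.1 × 10^8 m² × 3.962 m = 2.484 × 10^7 m³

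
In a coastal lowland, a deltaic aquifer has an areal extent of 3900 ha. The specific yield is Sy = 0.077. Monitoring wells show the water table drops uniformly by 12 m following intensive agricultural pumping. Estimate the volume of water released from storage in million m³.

ΔV ≈ 36 million m³

A = 3900 ha = 3.9 × 10^7 m²
ΔV = Sy × A × Δh = 0.077 × 3.9 × 10^7 m² × 12 m = 3.604 × 10^7 m³
ΔV = 3.604 × 10^7 m³ = 36.04 million m³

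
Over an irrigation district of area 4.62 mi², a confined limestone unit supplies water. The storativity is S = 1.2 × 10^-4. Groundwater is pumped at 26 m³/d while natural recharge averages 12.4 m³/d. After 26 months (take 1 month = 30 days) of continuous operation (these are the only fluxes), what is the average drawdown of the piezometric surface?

Δh ≈ 7.39 m

A = 4.62 mi² = 1.197 × 10^7 m²
Net abstraction = 26 − 12.4 = 13.6 m³/d
t = 26 months = 780 d
ΔV = Q × t = 13.6 m³/d × 780 d = 10610 m³
Δh = ΔV / (S × A) = 10610 / (1.2 × 10^-4 × 1.197 × 10^7) = 7.388 m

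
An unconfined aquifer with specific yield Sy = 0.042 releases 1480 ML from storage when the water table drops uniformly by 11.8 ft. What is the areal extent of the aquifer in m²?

Δh = 11.8 ft = 3.597 m
ΔV = 1480 ML = 1.48 × 10^6 m³
A = ΔV / (Sy × Δh) = 1.48 × 10^6 / (0.042 × 3.597) = 9.798 × 10^6 m²

A ≈ 9.8 × 10^6 m²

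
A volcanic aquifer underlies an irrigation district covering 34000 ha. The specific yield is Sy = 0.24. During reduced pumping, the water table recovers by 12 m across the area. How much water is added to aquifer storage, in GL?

A = 34000 ha = 3.4 × 10^8 m²
ΔV = Sy × A × Δh = 0.24 × 3.4 × 10^8 m² × 12 m = 9.792 × 10^8 m³
ΔV = 9.792 × 10^8 m³ = 979.2 GL

ΔV ≈ 979 GL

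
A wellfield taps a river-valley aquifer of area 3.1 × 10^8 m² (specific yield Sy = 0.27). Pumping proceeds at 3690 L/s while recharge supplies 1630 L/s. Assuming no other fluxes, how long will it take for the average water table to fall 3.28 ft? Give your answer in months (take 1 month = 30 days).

t ≈ 15.7 months

Δh = 3.28 ft = 0.9997 m
ΔV = Sy × A × Δh = 0.27 × 3.1 × 10^8 × 0.9997 = 8.368 × 10^7 m³
Net withdrawal = 3690 − 1630 = 2060 L/s = 1.78 × 10^5 m³/d
t = ΔV / Q = 8.368 × 10^7 m³ / 1.78 × 10^5 m³/d = 470.1 d
t = 470.1 d ≈ 15.67 months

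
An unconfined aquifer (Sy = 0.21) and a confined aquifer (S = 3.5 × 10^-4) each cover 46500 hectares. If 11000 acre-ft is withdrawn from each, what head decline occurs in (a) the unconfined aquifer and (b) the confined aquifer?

A = 46500 hectares = 4.65 × 10^8 m²
ΔV = 11000 acre-ft = 1.357 × 10^7 m³
Unconfined: Δh_u = ΔV/(Sy·A) = 1.357 × 10^7/(0.21 × 4.65 × 10^8) = 0.1389 m
Confined: Δh_c = ΔV/(S·A) = 1.357 × 10^7/(3.5 × 10^-4 × 4.65 × 10^8) = 83.37 m

Δh_u ≈ 0.139 m; Δh_c ≈ 83.4 m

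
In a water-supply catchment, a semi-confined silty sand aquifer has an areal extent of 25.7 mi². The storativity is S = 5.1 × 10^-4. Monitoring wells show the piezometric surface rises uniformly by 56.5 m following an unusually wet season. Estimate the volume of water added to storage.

ΔV ≈ 1.92 × 10^6 m³

A = 25.7 mi² = 6.656 × 10^7 m²
ΔV = S × A × Δh = 5.1 × 10^-4 × 6.656 × 10^7 m² × 56.5 m = 1.918 × 10^6 m³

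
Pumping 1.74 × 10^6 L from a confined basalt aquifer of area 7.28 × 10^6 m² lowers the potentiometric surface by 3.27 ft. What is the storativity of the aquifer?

S ≈ 2.4 × 10^-4

Δh = 3.27 ft = 0.9967 m
ΔV = 1.74 × 10^6 L = 1740 m³
S = ΔV / (A × Δh) = 1740 m³ / (7.28 × 10^6 m² × 0.9967 m) = 2.398 × 10^-4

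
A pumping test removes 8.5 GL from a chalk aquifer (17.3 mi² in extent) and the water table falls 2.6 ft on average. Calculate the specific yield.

A = 17.3 mi² = 4.481 × 10^7 m²
Δh = 2.6 ft = 0.7925 m
ΔV = 8.5 GL = 8.5 × 10^6 m³
Sy = ΔV / (A × Δh) = 8.5 × 10^6 m³ / (4.481 × 10^7 m² × 0.7925 m) = 0.2394

Sy ≈ 0.24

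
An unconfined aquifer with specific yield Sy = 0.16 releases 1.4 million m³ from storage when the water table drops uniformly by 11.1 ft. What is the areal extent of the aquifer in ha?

A ≈ 259 ha

Δh = 11.1 ft = 3.383 m
ΔV = 1.4 million m³ = 1.4 × 10^6 m³
A = ΔV / (Sy × Δh) = 1.4 × 10^6 / (0.16 × 3.383) = 2.586 × 10^6 m²
A = 2.586 × 10^6 m² = 258.6 ha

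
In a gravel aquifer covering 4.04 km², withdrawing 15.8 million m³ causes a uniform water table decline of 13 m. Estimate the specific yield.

Sy ≈ 0.3

A = 4.04 km² = 4.04 × 10^6 m²
ΔV = 15.8 million m³ = 1.58 × 10^7 m³
Sy = ΔV / (A × Δh) = 1.58 × 10^7 m³ / (4.04 × 10^6 m² × 13 m) = 0.3008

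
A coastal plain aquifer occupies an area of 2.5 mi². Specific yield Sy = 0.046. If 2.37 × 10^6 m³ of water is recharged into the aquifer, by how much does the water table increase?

Δh ≈ 7.96 m

A = 2.5 mi² = 6.475 × 10^6 m²
Δh = ΔV / (Sy × A) = 2.37 × 10^6 m³ / (0.046 × 6.475 × 10^6 m²) = 7.957 m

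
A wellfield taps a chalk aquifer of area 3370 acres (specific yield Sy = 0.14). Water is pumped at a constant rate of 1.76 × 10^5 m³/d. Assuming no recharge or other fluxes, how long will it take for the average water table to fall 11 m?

A = 3370 acres = 1.364 × 10^7 m²
ΔV = Sy × A × Δh = 0.14 × 1.364 × 10^7 × 11 = 2.1 × 10^7 m³
t = ΔV / Q = 2.1 × 10^7 m³ / 1.76 × 10^5 m³/d = 119.3 d

t ≈ 119 days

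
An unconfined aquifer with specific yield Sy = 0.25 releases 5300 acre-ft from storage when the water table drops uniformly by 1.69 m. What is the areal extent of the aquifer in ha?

ΔV = 5300 acre-ft = 6.537 × 10^6 m³
A = ΔV / (Sy × Δh) = 6.537 × 10^6 / (0.25 × 1.69) = 1.547 × 10^7 m²
A = 1.547 × 10^7 m² = 1547 ha

A ≈ 1550 ha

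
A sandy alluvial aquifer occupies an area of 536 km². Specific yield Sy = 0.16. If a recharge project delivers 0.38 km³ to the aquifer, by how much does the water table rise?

Δh ≈ 4.43 m

A = 536 km² = 5.36 × 10^8 m²
ΔV = 0.38 km³ = 3.8 × 10^8 m³
Δh = ΔV / (Sy × A) = 3.8 × 10^8 m³ / (0.16 × 5.36 × 10^8 m²) = 4.431 m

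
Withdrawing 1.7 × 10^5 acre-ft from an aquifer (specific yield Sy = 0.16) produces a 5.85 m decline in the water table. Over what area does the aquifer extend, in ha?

ΔV = 1.7 × 10^5 acre-ft = 2.097 × 10^8 m³
A = ΔV / (Sy × Δh) = 2.097 × 10^8 / (0.16 × 5.85) = 2.24 × 10^8 m²
A = 2.24 × 10^8 m² = 22400 ha

A ≈ 22400 ha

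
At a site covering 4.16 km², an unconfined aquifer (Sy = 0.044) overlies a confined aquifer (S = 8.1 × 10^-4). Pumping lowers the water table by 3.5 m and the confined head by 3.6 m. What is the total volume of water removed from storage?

A = 4.16 km² = 4.16 × 10^6 m²
Unconfined: ΔV_u = Sy × A × Δh_u = 0.044 × 4.16 × 10^6 × 3.5 = 6.406 × 10^5 m³
Confined: ΔV_c = S × A × Δh_c = 8.1 × 10^-4 × 4.16 × 10^6 × 3.6 = 12130 m³
Total ΔV = 6.406 × 10^5 + 12130 = 6.528 × 10^5 m³

ΔV ≈ 6.53 × 10^5 m³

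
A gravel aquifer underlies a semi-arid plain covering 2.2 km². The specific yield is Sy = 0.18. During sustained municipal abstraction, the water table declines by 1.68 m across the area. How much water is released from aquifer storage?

A = 2.2 km² = 2.2 × 10^6 m²
ΔV = Sy × A × Δh = 0.18 × 2.2 × 10^6 m² × 1.68 m = 6.653 × 10^5 m³

ΔV ≈ 6.65 × 10^5 m³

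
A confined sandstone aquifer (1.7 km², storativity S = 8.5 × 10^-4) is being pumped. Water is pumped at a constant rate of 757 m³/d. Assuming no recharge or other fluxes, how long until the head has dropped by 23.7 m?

A = 1.7 km² = 1.7 × 10^6 m²
ΔV = S × A × Δh = 8.5 × 10^-4 × 1.7 × 10^6 × 23.7 = 34250 m³
t = ΔV / Q = 34250 m³ / 757 m³/d = 45.24 d

t ≈ 45.2 days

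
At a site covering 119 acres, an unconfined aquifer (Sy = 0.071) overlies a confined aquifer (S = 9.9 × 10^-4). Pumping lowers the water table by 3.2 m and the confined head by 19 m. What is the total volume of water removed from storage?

ΔV ≈ 1.18 × 10^5 m³

A = 119 acres = 4.816 × 10^5 m²
Unconfined: ΔV_u = Sy × A × Δh_u = 0.071 × 4.816 × 10^5 × 3.2 = 1.094 × 10^5 m³
Confined: ΔV_c = S × A × Δh_c = 9.9 × 10^-4 × 4.816 × 10^5 × 19 = 9058 m³
Total ΔV = 1.094 × 10^5 + 9058 = 1.185 × 10^5 m³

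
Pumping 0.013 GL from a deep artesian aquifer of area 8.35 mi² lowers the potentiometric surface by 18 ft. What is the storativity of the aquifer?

A = 8.35 mi² = 2.163 × 10^7 m²
Δh = 18 ft = 5.486 m
ΔV = 0.013 GL = 13000 m³
S = ΔV / (A × Δh) = 13000 m³ / (2.163 × 10^7 m² × 5.486 m) = 1.096 × 10^-4

S ≈ 1.1 × 10^-4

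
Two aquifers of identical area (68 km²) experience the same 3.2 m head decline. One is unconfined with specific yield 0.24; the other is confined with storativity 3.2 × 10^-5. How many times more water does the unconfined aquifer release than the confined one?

ΔV_u / ΔV_c ≈ 7500

A = 68 km² = 6.8 × 10^7 m²
Unconfined: ΔV_u = Sy × A × Δh = 0.24 × 6.8 × 10^7 × 3.2 = 5.222 × 10^7 m³
Confined: ΔV_c = S × A × Δh = 3.2 × 10^-5 × 6.8 × 10^7 × 3.2 = 6963 m³
Ratio = ΔV_u / ΔV_c = Sy / S = 0.24 / 3.2 × 10^-5 = 7500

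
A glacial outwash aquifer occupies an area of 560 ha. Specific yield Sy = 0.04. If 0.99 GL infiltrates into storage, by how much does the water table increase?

A = 560 ha = 5.6 × 10^6 m²
ΔV = 0.99 GL = 9.9 × 10^5 m³
Δh = ΔV / (Sy × A) = 9.9 × 10^5 m³ / (0.04 × 5.6 × 10^6 m²) = 4.42 m

Δh ≈ 4.42 m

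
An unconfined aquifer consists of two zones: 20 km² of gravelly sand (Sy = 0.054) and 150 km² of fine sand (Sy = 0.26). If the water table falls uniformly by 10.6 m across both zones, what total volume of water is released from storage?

ΔV ≈ 4.25 × 10^8 m³

A₁ = 20 km² = 2 × 10^7 m²; A₂ = 150 km² = 1.5 × 10^8 m²
ΔV₁ = 0.054 × 2 × 10^7 × 10.6 = 1.145 × 10^7 m³
ΔV₂ = 0.26 × 1.5 × 10^8 × 10.6 = 4.134 × 10^8 m³
ΔV = ΔV₁ + ΔV₂ = 4.248 × 10^8 m³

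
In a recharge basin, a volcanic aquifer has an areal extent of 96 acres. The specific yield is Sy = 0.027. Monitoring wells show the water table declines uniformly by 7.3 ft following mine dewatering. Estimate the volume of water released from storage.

ΔV ≈ 23300 m³

A = 96 acres = 3.885 × 10^5 m²
Δh = 7.3 ft = 2.225 m
ΔV = Sy × A × Δh = 0.027 × 3.885 × 10^5 m² × 2.225 m = 23340 m³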